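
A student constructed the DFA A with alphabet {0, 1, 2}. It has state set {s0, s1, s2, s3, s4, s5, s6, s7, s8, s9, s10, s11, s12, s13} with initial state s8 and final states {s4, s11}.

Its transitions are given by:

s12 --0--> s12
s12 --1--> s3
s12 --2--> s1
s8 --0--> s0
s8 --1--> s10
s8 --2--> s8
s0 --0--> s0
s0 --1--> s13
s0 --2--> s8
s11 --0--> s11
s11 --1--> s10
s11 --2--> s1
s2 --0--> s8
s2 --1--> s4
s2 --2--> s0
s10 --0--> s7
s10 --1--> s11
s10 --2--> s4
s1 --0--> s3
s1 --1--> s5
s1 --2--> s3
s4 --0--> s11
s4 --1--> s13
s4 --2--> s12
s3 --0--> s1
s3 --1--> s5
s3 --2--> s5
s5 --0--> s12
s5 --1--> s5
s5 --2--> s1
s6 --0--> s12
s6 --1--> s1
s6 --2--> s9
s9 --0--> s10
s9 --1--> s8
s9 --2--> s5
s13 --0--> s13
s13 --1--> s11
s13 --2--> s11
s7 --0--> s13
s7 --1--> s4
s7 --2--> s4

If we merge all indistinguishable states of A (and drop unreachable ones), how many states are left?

Reachable states from the start: {s0,s1,s3,s4,s5,s7,s8,s10,s11,s12,s13}. Unreachable: {s2,s6,s9} — drop them.
Initial partition by acceptance: {s4,s11} | {s0,s1,s3,s5,s7,s8,s10,s12,s13}.
Split {s0,s1,s3,s5,s7,s8,s10,s12,s13} by δ(·,1) → {s0,s1,s3,s5,s8,s12} and {s7,s10,s13}.
Refine {s0,s1,s3,s5,s8,s12} on symbol 1: members go to different blocks, giving {s1,s3,s5,s12} and {s0,s8}.
No further refinement is possible. Final partition (4 blocks): {s4,s11} | {s1,s3,s5,s12} | {s7,s10,s13} | {s0,s8}.

4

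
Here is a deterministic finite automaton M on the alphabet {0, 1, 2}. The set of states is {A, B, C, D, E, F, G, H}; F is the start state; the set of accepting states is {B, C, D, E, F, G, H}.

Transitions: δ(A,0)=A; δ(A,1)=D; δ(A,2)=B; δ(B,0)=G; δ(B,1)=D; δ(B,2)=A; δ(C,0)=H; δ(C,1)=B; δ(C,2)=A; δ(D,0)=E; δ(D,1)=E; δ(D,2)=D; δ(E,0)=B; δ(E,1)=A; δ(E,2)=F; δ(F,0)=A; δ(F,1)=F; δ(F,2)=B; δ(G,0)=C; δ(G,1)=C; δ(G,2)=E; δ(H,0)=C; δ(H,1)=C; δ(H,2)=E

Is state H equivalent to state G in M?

Every state is reachable, so we keep all 8.
P0 = {B,C,D,E,F,G,H} | {A}.
Split {B,C,D,E,F,G,H} by δ(·,0) → {B,C,D,E,G,H} and {F}.
Refine {B,C,D,E,G,H} on symbol 1: members go to different blocks, giving {B,C,D,G,H} and {E}.
On input 0, block {B,C,D,G,H} splits into {B,C,G,H} and {D}.
On input 1, block {B,C,G,H} splits into {C,G,H} and {B}.
Split {C,G,H} by δ(·,1) → {G,H} and {C}.
The partition is now stable with 7 blocks: {G,H} | {A} | {F} | {E} | {D} | {B} | {C}.
H and G lie in the same block of the stable partition, so they are equivalent — no string distinguishes them.

Yes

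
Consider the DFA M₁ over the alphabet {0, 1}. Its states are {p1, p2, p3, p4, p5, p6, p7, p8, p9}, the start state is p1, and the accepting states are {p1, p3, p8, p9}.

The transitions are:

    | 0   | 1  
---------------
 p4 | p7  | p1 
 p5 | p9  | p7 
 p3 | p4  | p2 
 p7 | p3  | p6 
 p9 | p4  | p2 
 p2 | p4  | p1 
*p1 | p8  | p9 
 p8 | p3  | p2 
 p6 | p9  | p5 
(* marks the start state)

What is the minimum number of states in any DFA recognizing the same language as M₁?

6

Initial partition by acceptance: {p1,p3,p8,p9} | {p2,p4,p5,p6,p7}.
Split {p1,p3,p8,p9} by δ(·,0) → {p1,p8} and {p3,p9}.
Refine {p1,p8} on symbol 0: members go to different blocks, giving {p1} and {p8}.
Split {p2,p4,p5,p6,p7} by δ(·,0) → {p5,p6,p7} and {p2,p4}.
Refine {p2,p4} on symbol 0: members go to different blocks, giving {p2} and {p4}.
The partition is now stable with 6 blocks: {p1} | {p5,p6,p7} | {p3,p9} | {p8} | {p2} | {p4}.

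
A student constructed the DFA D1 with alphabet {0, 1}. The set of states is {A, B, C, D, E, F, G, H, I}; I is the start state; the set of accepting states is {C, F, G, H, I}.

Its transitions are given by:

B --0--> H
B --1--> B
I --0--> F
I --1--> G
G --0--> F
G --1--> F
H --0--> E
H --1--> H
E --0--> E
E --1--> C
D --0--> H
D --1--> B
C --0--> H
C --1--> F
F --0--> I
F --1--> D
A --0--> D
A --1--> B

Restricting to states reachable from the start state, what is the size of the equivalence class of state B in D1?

States {A} cannot be reached from the start state, so discard them.
P0 = {C,F,G,H,I} | {B,D,E}.
Split {C,F,G,H,I} by δ(·,0) → {C,F,G,I} and {H}.
On input 0, block {C,F,G,I} splits into {F,G,I} and {C}.
On input 1, block {F,G,I} splits into {G,I} and {F}.
Split {G,I} by δ(·,1) → {G} and {I}.
On input 0, block {B,D,E} splits into {B,D} and {E}.
No further refinement is possible. Final partition (7 blocks): {G} | {B,D} | {H} | {C} | {F} | {I} | {E}.
State B belongs to the block {B,D}, which has 2 states.

2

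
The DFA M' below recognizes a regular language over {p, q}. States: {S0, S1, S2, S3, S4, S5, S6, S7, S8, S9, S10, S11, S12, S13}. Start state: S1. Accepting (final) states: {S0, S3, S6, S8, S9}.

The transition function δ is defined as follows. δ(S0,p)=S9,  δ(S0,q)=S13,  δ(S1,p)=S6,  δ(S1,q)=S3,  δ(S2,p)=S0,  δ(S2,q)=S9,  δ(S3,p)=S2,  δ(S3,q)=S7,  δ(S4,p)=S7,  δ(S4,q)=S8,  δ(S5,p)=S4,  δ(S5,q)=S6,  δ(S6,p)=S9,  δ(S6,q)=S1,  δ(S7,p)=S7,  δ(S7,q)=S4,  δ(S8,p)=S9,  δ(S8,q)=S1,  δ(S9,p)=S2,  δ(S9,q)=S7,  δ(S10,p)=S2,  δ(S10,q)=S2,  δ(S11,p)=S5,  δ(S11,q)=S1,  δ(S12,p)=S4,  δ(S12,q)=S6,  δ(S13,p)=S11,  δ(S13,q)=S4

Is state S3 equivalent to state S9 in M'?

Yes

Reachable states from the start: {S0,S1,S2,S3,S4,S5,S6,S7,S8,S9,S11,S13}. Unreachable: {S10,S12} — drop them.
P0 = {S0,S3,S6,S8,S9} | {S1,S2,S4,S5,S7,S11,S13}.
Split {S0,S3,S6,S8,S9} by δ(·,p) → {S0,S6,S8} and {S3,S9}.
Refine {S1,S2,S4,S5,S7,S11,S13} on symbol p: members go to different blocks, giving {S4,S5,S7,S11,S13} and {S1,S2}.
Refine {S0,S6,S8} on symbol q: members go to different blocks, giving {S6,S8} and {S0}.
On input q, block {S4,S5,S7,S11,S13} splits into {S4,S5} and {S7,S13} and {S11}.
On input p, block {S4,S5} splits into {S4} and {S5}.
Refine {S1,S2} on symbol p: members go to different blocks, giving {S1} and {S2}.
On input p, block {S7,S13} splits into {S7} and {S13}.
Stable partition: {S6,S8} | {S4} | {S3,S9} | {S1} | {S0} | {S7} | {S11} | {S5} | {S2} | {S13} — 10 equivalence classes.
S3 and S9 lie in the same block of the stable partition, so they are equivalent — no string distinguishes them.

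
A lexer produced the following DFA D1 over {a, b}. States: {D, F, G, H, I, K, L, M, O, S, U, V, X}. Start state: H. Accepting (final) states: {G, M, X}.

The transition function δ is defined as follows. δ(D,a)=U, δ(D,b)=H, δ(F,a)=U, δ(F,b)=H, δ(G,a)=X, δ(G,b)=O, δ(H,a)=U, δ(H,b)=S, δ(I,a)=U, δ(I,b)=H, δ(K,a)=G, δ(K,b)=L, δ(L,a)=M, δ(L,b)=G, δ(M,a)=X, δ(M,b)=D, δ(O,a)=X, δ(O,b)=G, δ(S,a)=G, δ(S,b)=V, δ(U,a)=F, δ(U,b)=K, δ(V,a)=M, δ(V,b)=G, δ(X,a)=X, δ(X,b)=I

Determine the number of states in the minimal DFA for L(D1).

P0 = {G,M,X} | {D,F,H,I,K,L,O,S,U,V}.
On input a, block {D,F,H,I,K,L,O,S,U,V} splits into {K,L,O,S,V} and {D,F,H,I,U}.
Split {G,M,X} by δ(·,b) → {M,X} and {G}.
Refine {K,L,O,S,V} on symbol a: members go to different blocks, giving {L,O,V} and {K,S}.
On input b, block {D,F,H,I,U} splits into {D,F,I} and {H,U}.
Refine {H,U} on symbol a: members go to different blocks, giving {U} and {H}.
The partition is now stable with 7 blocks: {M,X} | {L,O,V} | {D,F,I} | {G} | {K,S} | {U} | {H}.

7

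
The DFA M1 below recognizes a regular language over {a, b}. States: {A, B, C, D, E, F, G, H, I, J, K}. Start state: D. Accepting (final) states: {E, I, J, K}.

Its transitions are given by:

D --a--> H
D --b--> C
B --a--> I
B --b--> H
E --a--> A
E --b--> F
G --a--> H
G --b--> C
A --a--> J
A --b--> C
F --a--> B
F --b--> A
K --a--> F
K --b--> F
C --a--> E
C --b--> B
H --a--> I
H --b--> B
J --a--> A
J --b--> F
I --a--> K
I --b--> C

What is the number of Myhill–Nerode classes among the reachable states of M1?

Reachable states from the start: {A,B,C,D,E,F,H,I,J,K}. Unreachable: {G} — drop them.
P0 = {E,I,J,K} | {A,B,C,D,F,H}.
On input a, block {E,I,J,K} splits into {E,J,K} and {I}.
On input a, block {A,B,C,D,F,H} splits into {A,C} and {B,H} and {D,F}.
On input a, block {E,J,K} splits into {E,J} and {K}.
Refine {A,C} on symbol b: members go to different blocks, giving {A} and {C}.
Refine {D,F} on symbol b: members go to different blocks, giving {D} and {F}.
The partition is now stable with 8 blocks: {E,J} | {A} | {I} | {B,H} | {D} | {K} | {C} | {F}.

8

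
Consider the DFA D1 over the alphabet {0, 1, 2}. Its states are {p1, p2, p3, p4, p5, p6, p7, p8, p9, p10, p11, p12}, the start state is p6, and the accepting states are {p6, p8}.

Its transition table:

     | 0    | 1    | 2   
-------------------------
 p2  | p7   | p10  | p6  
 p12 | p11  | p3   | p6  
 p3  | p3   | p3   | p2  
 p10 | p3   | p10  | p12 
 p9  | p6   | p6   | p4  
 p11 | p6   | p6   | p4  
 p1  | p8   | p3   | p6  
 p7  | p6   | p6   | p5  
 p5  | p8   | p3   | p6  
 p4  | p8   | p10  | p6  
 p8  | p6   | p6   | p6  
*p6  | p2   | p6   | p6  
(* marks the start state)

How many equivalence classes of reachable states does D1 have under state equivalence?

States {p1,p9} cannot be reached from the start state, so discard them.
P0 = {p6,p8} | {p2,p3,p4,p5,p7,p10,p11,p12}.
Split {p6,p8} by δ(·,0) → {p6} and {p8}.
On input 0, block {p2,p3,p4,p5,p7,p10,p11,p12} splits into {p2,p3,p10,p12} and {p4,p5} and {p7,p11}.
On input 0, block {p2,p3,p10,p12} splits into {p2,p12} and {p3,p10}.
The partition is now stable with 6 blocks: {p6} | {p2,p12} | {p8} | {p4,p5} | {p7,p11} | {p3,p10}.

6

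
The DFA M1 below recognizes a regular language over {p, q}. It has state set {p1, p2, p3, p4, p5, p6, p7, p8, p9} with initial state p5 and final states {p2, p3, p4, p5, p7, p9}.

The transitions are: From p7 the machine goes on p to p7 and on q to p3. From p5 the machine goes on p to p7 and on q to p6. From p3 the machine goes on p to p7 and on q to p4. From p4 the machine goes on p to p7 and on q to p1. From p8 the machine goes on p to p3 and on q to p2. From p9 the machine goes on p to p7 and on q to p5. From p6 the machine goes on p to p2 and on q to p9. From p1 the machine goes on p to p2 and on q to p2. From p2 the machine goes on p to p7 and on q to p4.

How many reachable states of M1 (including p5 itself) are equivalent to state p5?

Reachable states from the start: {p1,p2,p3,p4,p5,p6,p7,p9}. Unreachable: {p8} — drop them.
Initial partition by acceptance: {p2,p3,p4,p5,p7,p9} | {p1,p6}.
On input q, block {p2,p3,p4,p5,p7,p9} splits into {p2,p3,p7,p9} and {p4,p5}.
Split {p2,p3,p7,p9} by δ(·,q) → {p2,p3,p9} and {p7}.
The partition is now stable with 4 blocks: {p2,p3,p9} | {p1,p6} | {p4,p5} | {p7}.
State p5 belongs to the block {p4,p5}, which has 2 states.

2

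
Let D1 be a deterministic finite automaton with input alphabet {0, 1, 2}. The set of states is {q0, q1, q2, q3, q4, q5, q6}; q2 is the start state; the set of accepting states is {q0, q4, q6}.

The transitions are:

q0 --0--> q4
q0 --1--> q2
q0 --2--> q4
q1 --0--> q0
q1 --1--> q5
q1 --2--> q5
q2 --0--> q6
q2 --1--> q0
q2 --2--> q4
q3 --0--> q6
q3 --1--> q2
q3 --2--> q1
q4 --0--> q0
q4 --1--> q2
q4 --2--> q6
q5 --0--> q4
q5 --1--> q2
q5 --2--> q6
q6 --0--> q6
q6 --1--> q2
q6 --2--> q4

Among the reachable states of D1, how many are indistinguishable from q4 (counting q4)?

States {q1,q3,q5} cannot be reached from the start state, so discard them.
Initial partition by acceptance: {q0,q4,q6} | {q2}.
The partition is now stable with 2 blocks: {q0,q4,q6} | {q2}.
State q4 belongs to the block {q0,q4,q6}, which has 3 states.

3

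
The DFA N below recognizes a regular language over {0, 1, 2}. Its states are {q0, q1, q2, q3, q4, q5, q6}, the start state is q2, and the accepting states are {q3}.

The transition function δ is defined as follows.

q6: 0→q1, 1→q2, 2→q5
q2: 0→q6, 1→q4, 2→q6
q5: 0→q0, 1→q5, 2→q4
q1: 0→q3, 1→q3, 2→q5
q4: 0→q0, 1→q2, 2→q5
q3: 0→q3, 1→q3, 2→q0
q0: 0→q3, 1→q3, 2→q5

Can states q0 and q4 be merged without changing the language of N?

All states are reachable from the start state.
Initial partition by acceptance: {q3} | {q0,q1,q2,q4,q5,q6}.
Split {q0,q1,q2,q4,q5,q6} by δ(·,0) → {q2,q4,q5,q6} and {q0,q1}.
Refine {q2,q4,q5,q6} on symbol 0: members go to different blocks, giving {q4,q5,q6} and {q2}.
Split {q4,q5,q6} by δ(·,1) → {q4,q6} and {q5}.
The partition is now stable with 5 blocks: {q3} | {q4,q6} | {q0,q1} | {q2} | {q5}.
q0 and q4 end up in different blocks, so they are distinguishable. For instance, the string '0' is accepted from only q0.

No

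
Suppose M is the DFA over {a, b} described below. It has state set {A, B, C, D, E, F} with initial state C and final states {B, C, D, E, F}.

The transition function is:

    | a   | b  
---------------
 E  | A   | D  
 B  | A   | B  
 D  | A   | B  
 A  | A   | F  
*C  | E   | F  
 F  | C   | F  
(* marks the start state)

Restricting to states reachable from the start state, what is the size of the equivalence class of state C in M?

1

All states are reachable from the start state.
Initial partition by acceptance: {B,C,D,E,F} | {A}.
On input a, block {B,C,D,E,F} splits into {B,D,E} and {C,F}.
Split {C,F} by δ(·,a) → {C} and {F}.
No further refinement is possible. Final partition (4 blocks): {B,D,E} | {A} | {C} | {F}.
State C belongs to the block {C}, which has 1 states.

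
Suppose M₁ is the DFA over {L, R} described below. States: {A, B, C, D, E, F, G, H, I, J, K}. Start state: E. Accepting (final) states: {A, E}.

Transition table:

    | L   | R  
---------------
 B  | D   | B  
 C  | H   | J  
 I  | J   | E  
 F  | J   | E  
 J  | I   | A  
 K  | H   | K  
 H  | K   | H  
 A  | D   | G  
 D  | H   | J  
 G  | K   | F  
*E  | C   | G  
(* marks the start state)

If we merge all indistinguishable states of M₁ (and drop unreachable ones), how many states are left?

4

Reachable states from the start: {A,C,D,E,F,G,H,I,J,K}. Unreachable: {B} — drop them.
Start with accepting vs non-accepting: {A,E} | {C,D,F,G,H,I,J,K}.
On input R, block {C,D,F,G,H,I,J,K} splits into {C,D,G,H,K} and {F,I,J}.
Refine {C,D,G,H,K} on symbol R: members go to different blocks, giving {C,D,G} and {H,K}.
No further refinement is possible. Final partition (4 blocks): {A,E} | {C,D,G} | {F,I,J} | {H,K}.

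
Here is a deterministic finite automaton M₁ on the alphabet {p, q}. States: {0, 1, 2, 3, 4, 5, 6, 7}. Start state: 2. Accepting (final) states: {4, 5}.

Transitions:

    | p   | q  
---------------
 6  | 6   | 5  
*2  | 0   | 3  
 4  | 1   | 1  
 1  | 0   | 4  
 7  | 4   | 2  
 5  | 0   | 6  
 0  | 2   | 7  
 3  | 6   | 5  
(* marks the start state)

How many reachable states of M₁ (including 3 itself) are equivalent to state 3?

Every state is reachable, so we keep all 8.
P0 = {4,5} | {0,1,2,3,6,7}.
Refine {0,1,2,3,6,7} on symbol p: members go to different blocks, giving {0,1,2,3,6} and {7}.
Refine {0,1,2,3,6} on symbol q: members go to different blocks, giving {1,3,6} and {0} and {2}.
On input p, block {4,5} splits into {4} and {5}.
Split {1,3,6} by δ(·,p) → {3,6} and {1}.
The partition is now stable with 7 blocks: {4} | {3,6} | {7} | {0} | {2} | {5} | {1}.
State 3 belongs to the block {3,6}, which has 2 states.

2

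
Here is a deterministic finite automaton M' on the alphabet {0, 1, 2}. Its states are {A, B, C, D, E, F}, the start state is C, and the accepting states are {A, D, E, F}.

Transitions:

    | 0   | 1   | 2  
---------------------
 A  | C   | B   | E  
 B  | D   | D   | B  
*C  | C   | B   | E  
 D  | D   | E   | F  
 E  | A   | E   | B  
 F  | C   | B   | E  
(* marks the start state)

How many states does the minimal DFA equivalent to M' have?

Initial partition by acceptance: {A,D,E,F} | {B,C}.
On input 0, block {A,D,E,F} splits into {A,F} and {D,E}.
On input 0, block {B,C} splits into {B} and {C}.
Split {D,E} by δ(·,0) → {D} and {E}.
Stable partition: {A,F} | {B} | {D} | {C} | {E} — 5 equivalence classes.

5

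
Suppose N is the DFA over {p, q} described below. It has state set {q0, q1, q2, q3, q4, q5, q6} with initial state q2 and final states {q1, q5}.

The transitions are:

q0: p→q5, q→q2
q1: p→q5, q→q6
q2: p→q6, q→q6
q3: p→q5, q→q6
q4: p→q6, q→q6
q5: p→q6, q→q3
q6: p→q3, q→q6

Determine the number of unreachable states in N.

Starting at q2 and following transitions, the reachable set is {q2, q3, q5, q6}. That leaves q0, q1, q4 unreachable — 3 in total.

3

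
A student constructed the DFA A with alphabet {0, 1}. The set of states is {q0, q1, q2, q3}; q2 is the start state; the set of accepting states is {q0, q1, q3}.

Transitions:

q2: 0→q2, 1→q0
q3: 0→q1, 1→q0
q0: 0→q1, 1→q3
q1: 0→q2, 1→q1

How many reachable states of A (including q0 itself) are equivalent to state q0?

All states are reachable from the start state.
Start with accepting vs non-accepting: {q0,q1,q3} | {q2}.
On input 0, block {q0,q1,q3} splits into {q0,q3} and {q1}.
No further refinement is possible. Final partition (3 blocks): {q0,q3} | {q2} | {q1}.
State q0 belongs to the block {q0,q3}, which has 2 states.

2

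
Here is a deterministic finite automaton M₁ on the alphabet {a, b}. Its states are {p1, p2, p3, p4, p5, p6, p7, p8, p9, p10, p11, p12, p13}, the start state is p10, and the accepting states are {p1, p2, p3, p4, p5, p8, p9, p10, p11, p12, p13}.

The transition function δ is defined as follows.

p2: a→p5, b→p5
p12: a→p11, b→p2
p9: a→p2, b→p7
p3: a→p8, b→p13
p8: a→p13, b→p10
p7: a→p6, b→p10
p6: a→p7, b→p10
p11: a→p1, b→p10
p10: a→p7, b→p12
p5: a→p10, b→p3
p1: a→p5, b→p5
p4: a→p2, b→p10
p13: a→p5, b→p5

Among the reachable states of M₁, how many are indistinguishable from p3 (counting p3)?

States {p4,p9} cannot be reached from the start state, so discard them.
P0 = {p1,p2,p3,p5,p8,p10,p11,p12,p13} | {p6,p7}.
Split {p1,p2,p3,p5,p8,p10,p11,p12,p13} by δ(·,a) → {p1,p2,p3,p5,p8,p11,p12,p13} and {p10}.
Refine {p1,p2,p3,p5,p8,p11,p12,p13} on symbol a: members go to different blocks, giving {p1,p2,p3,p8,p11,p12,p13} and {p5}.
Split {p1,p2,p3,p8,p11,p12,p13} by δ(·,a) → {p3,p8,p11,p12} and {p1,p2,p13}.
Split {p3,p8,p11,p12} by δ(·,a) → {p3,p12} and {p8,p11}.
The partition is now stable with 6 blocks: {p3,p12} | {p6,p7} | {p10} | {p5} | {p1,p2,p13} | {p8,p11}.
The equivalence class containing p3 is {p3,p12}, of size 2.

2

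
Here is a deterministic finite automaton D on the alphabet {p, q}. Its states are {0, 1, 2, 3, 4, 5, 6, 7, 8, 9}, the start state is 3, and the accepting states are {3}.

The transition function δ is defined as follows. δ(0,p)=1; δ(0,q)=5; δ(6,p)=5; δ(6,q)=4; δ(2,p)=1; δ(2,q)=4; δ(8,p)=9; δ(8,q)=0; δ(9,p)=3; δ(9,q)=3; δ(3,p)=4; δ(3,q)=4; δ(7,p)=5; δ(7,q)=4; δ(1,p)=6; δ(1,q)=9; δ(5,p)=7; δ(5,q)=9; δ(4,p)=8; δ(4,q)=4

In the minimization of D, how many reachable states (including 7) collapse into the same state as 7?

Reachable states from the start: {0,1,3,4,5,6,7,8,9}. Unreachable: {2} — drop them.
Start with accepting vs non-accepting: {3} | {0,1,4,5,6,7,8,9}.
Split {0,1,4,5,6,7,8,9} by δ(·,p) → {0,1,4,5,6,7,8} and {9}.
Refine {0,1,4,5,6,7,8} on symbol p: members go to different blocks, giving {0,1,4,5,6,7} and {8}.
On input p, block {0,1,4,5,6,7} splits into {0,1,5,6,7} and {4}.
On input q, block {0,1,5,6,7} splits into {1,5} and {6,7} and {0}.
No further refinement is possible. Final partition (7 blocks): {3} | {1,5} | {9} | {8} | {4} | {6,7} | {0}.
The equivalence class containing 7 is {6,7}, of size 2.

2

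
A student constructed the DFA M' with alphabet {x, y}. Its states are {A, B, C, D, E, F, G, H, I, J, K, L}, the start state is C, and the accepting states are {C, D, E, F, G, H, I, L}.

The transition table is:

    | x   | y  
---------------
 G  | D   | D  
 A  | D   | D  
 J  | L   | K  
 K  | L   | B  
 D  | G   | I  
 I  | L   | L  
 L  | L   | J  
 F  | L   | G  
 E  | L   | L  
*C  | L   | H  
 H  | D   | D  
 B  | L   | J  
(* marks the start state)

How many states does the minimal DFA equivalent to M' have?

6

States {A,E,F} cannot be reached from the start state, so discard them.
Initial partition by acceptance: {C,D,G,H,I,L} | {B,J,K}.
On input y, block {C,D,G,H,I,L} splits into {C,D,G,H,I} and {L}.
On input x, block {C,D,G,H,I} splits into {D,G,H} and {C,I}.
Refine {D,G,H} on symbol y: members go to different blocks, giving {G,H} and {D}.
On input y, block {C,I} splits into {C} and {I}.
Stable partition: {G,H} | {B,J,K} | {L} | {C} | {D} | {I} — 6 equivalence classes.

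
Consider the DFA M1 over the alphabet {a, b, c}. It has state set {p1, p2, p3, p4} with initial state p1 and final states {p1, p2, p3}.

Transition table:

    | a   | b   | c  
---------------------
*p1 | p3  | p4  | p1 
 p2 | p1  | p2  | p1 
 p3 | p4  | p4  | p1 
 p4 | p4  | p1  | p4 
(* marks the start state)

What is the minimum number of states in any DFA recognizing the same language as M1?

3

Reachable states from the start: {p1,p3,p4}. Unreachable: {p2} — drop them.
Start with accepting vs non-accepting: {p1,p3} | {p4}.
Split {p1,p3} by δ(·,a) → {p1} and {p3}.
Stable partition: {p1} | {p4} | {p3} — 3 equivalence classes.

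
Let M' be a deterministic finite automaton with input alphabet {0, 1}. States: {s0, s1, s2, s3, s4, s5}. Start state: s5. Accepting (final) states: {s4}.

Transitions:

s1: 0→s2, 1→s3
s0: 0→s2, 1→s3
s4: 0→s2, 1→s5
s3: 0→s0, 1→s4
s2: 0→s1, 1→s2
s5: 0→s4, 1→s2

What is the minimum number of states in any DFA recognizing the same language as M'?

5

All states are reachable from the start state.
P0 = {s4} | {s0,s1,s2,s3,s5}.
Refine {s0,s1,s2,s3,s5} on symbol 0: members go to different blocks, giving {s0,s1,s2,s3} and {s5}.
On input 1, block {s0,s1,s2,s3} splits into {s0,s1,s2} and {s3}.
Split {s0,s1,s2} by δ(·,1) → {s0,s1} and {s2}.
Stable partition: {s4} | {s0,s1} | {s5} | {s3} | {s2} — 5 equivalence classes.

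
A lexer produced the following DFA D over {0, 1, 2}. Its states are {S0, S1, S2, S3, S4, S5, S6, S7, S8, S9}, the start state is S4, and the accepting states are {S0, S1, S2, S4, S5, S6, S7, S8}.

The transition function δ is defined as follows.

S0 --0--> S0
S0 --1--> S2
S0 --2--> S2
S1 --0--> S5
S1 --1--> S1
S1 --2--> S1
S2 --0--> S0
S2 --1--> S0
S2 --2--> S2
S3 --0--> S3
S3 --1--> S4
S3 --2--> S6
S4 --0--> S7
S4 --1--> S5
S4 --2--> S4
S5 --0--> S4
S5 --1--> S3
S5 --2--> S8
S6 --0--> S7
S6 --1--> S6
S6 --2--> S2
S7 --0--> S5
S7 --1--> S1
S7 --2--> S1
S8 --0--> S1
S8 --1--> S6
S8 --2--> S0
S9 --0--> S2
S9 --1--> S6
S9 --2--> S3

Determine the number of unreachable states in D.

1

BFS from S4 reaches {S0, S1, S2, S3, S4, S5, S6, S7, S8}; the 1 state(s) S9 are never visited.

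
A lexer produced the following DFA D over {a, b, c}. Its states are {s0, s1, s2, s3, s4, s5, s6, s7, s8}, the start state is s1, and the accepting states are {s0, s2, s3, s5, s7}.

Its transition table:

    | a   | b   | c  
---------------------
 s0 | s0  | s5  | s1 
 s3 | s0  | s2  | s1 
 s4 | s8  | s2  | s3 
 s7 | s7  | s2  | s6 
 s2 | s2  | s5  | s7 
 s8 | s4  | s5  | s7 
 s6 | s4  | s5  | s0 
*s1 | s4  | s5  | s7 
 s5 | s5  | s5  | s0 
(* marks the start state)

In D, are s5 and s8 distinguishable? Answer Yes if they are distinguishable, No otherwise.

Yes

All states are reachable from the start state.
P0 = {s0,s2,s3,s5,s7} | {s1,s4,s6,s8}.
On input c, block {s0,s2,s3,s5,s7} splits into {s0,s3,s7} and {s2,s5}.
The partition is now stable with 3 blocks: {s0,s3,s7} | {s1,s4,s6,s8} | {s2,s5}.
s5 and s8 end up in different blocks, so they are distinguishable. For instance, the string 'ε' is accepted from only s5.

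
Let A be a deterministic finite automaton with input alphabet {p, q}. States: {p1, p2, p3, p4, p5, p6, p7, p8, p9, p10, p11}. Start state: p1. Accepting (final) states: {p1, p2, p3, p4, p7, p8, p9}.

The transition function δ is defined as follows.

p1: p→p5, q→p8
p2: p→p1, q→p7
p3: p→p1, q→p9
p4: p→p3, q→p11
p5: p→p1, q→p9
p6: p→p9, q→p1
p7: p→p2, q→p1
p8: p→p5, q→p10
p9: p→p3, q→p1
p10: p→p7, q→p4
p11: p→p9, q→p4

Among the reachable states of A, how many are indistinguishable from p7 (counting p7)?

Reachable states from the start: {p1,p2,p3,p4,p5,p7,p8,p9,p10,p11}. Unreachable: {p6} — drop them.
Start with accepting vs non-accepting: {p1,p2,p3,p4,p7,p8,p9} | {p5,p10,p11}.
On input p, block {p1,p2,p3,p4,p7,p8,p9} splits into {p2,p3,p4,p7,p9} and {p1,p8}.
On input p, block {p2,p3,p4,p7,p9} splits into {p4,p7,p9} and {p2,p3}.
On input q, block {p4,p7,p9} splits into {p7,p9} and {p4}.
On input p, block {p5,p10,p11} splits into {p10,p11} and {p5}.
Split {p1,p8} by δ(·,q) → {p1} and {p8}.
Stable partition: {p7,p9} | {p10,p11} | {p1} | {p2,p3} | {p4} | {p5} | {p8} — 7 equivalence classes.
The equivalence class containing p7 is {p7,p9}, of size 2.

2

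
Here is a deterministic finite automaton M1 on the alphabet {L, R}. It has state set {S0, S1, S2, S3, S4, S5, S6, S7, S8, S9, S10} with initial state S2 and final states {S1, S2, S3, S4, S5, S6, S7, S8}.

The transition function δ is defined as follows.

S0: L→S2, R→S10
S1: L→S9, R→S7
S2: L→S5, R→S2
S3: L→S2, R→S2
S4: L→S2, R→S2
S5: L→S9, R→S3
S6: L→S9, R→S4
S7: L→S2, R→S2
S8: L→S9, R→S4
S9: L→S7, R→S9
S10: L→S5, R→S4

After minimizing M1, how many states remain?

States {S0,S1,S4,S6,S8,S10} cannot be reached from the start state, so discard them.
Initial partition by acceptance: {S2,S3,S5,S7} | {S9}.
Refine {S2,S3,S5,S7} on symbol L: members go to different blocks, giving {S2,S3,S7} and {S5}.
On input L, block {S2,S3,S7} splits into {S3,S7} and {S2}.
No further refinement is possible. Final partition (4 blocks): {S3,S7} | {S9} | {S5} | {S2}.

4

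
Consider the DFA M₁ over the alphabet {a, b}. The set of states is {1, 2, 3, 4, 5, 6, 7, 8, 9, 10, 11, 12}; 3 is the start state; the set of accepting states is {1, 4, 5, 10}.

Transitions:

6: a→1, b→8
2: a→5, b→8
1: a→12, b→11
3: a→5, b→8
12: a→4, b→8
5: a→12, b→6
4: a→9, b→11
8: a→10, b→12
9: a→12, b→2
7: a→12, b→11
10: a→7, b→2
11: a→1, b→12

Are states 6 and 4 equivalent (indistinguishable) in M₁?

Initial partition by acceptance: {1,4,5,10} | {2,3,6,7,8,9,11,12}.
Refine {2,3,6,7,8,9,11,12} on symbol a: members go to different blocks, giving {2,3,6,8,11,12} and {7,9}.
Refine {1,4,5,10} on symbol a: members go to different blocks, giving {1,5} and {4,10}.
On input a, block {2,3,6,8,11,12} splits into {2,3,6,11} and {8,12}.
The partition is now stable with 5 blocks: {1,5} | {2,3,6,11} | {7,9} | {4,10} | {8,12}.
6 and 4 end up in different blocks, so they are distinguishable. For instance, the string 'ε' is accepted from only 4.

No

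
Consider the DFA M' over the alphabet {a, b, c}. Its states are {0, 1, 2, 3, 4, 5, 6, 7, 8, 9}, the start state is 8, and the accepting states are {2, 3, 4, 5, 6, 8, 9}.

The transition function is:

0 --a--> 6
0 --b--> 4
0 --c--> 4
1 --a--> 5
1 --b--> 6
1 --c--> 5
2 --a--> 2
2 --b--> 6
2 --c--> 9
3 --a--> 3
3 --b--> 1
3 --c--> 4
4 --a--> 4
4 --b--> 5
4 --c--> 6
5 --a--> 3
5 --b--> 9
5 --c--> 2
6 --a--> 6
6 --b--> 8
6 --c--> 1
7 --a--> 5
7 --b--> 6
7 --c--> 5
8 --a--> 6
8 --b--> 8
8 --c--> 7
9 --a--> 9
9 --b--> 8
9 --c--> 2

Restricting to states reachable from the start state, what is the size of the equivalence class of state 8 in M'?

2

States {0} cannot be reached from the start state, so discard them.
Initial partition by acceptance: {2,3,4,5,6,8,9} | {1,7}.
Refine {2,3,4,5,6,8,9} on symbol b: members go to different blocks, giving {2,4,5,6,8,9} and {3}.
Refine {2,4,5,6,8,9} on symbol a: members go to different blocks, giving {2,4,6,8,9} and {5}.
Refine {2,4,6,8,9} on symbol b: members go to different blocks, giving {2,6,8,9} and {4}.
Refine {2,6,8,9} on symbol c: members go to different blocks, giving {2,9} and {6,8}.
No further refinement is possible. Final partition (6 blocks): {2,9} | {1,7} | {3} | {5} | {4} | {6,8}.
The equivalence class containing 8 is {6,8}, of size 2.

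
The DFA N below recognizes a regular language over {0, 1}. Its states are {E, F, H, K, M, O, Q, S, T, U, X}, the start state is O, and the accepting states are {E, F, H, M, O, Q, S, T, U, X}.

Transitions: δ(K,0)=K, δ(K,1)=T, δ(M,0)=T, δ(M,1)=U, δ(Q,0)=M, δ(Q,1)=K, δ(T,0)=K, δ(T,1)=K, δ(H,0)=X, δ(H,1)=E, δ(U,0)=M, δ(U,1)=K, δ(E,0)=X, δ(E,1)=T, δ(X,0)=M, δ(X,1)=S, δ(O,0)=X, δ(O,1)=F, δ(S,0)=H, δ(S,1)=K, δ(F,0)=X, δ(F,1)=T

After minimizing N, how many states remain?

States {Q} cannot be reached from the start state, so discard them.
Initial partition by acceptance: {E,F,H,M,O,S,T,U,X} | {K}.
On input 0, block {E,F,H,M,O,S,T,U,X} splits into {E,F,H,M,O,S,U,X} and {T}.
On input 0, block {E,F,H,M,O,S,U,X} splits into {E,F,H,O,S,U,X} and {M}.
Refine {E,F,H,O,S,U,X} on symbol 0: members go to different blocks, giving {E,F,H,O,S} and {U,X}.
Split {E,F,H,O,S} by δ(·,0) → {E,F,H,O} and {S}.
Refine {E,F,H,O} on symbol 1: members go to different blocks, giving {H,O} and {E,F}.
On input 1, block {U,X} splits into {U} and {X}.
The partition is now stable with 8 blocks: {H,O} | {K} | {T} | {M} | {U} | {S} | {E,F} | {X}.

8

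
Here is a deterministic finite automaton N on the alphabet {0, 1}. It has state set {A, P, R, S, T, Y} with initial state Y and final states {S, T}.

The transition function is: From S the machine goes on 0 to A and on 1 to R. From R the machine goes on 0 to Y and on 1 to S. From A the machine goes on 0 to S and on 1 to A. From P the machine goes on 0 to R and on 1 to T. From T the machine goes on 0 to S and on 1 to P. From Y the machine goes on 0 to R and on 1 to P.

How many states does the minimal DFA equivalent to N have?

Start with accepting vs non-accepting: {S,T} | {A,P,R,Y}.
Refine {S,T} on symbol 0: members go to different blocks, giving {T} and {S}.
Refine {A,P,R,Y} on symbol 0: members go to different blocks, giving {P,R,Y} and {A}.
Refine {P,R,Y} on symbol 1: members go to different blocks, giving {P} and {R} and {Y}.
No further refinement is possible. Final partition (6 blocks): {T} | {P} | {S} | {A} | {R} | {Y}.

6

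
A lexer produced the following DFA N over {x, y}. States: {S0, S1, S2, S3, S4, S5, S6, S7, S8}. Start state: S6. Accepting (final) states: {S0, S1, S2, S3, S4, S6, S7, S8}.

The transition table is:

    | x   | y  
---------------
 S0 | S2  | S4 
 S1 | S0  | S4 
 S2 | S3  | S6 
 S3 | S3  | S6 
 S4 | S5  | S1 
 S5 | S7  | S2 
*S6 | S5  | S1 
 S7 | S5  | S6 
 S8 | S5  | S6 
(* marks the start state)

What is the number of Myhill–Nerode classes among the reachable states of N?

4

First remove the unreachable states {S8}; 8 states remain.
P0 = {S0,S1,S2,S3,S4,S6,S7} | {S5}.
Split {S0,S1,S2,S3,S4,S6,S7} by δ(·,x) → {S0,S1,S2,S3} and {S4,S6,S7}.
Refine {S4,S6,S7} on symbol y: members go to different blocks, giving {S4,S6} and {S7}.
The partition is now stable with 4 blocks: {S0,S1,S2,S3} | {S5} | {S4,S6} | {S7}.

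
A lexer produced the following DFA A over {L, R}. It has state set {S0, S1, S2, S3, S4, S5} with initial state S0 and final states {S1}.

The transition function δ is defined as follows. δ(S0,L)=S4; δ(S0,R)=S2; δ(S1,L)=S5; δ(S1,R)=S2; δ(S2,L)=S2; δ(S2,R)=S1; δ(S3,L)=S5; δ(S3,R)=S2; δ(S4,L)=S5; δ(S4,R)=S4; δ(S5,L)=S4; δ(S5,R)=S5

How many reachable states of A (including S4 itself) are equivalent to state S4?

2

States {S3} cannot be reached from the start state, so discard them.
Start with accepting vs non-accepting: {S1} | {S0,S2,S4,S5}.
On input R, block {S0,S2,S4,S5} splits into {S0,S4,S5} and {S2}.
Split {S0,S4,S5} by δ(·,R) → {S4,S5} and {S0}.
Stable partition: {S1} | {S4,S5} | {S2} | {S0} — 4 equivalence classes.
State S4 belongs to the block {S4,S5}, which has 2 states.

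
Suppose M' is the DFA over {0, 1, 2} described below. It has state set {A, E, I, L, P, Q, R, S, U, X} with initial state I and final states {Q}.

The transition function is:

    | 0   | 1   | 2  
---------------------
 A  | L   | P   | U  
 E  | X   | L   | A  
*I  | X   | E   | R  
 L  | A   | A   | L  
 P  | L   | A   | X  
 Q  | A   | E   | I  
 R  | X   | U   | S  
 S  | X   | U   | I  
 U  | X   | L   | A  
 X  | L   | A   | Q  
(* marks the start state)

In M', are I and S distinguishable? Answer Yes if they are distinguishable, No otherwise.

All states are reachable from the start state.
P0 = {Q} | {A,E,I,L,P,R,S,U,X}.
On input 2, block {A,E,I,L,P,R,S,U,X} splits into {A,E,I,L,P,R,S,U} and {X}.
On input 0, block {A,E,I,L,P,R,S,U} splits into {E,I,R,S,U} and {A,L,P}.
Split {E,I,R,S,U} by δ(·,1) → {I,R,S} and {E,U}.
Refine {A,L,P} on symbol 2: members go to different blocks, giving {A} and {P} and {L}.
No further refinement is possible. Final partition (7 blocks): {Q} | {I,R,S} | {X} | {A} | {E,U} | {P} | {L}.
I and S lie in the same block of the stable partition, so they are equivalent — no string distinguishes them.

No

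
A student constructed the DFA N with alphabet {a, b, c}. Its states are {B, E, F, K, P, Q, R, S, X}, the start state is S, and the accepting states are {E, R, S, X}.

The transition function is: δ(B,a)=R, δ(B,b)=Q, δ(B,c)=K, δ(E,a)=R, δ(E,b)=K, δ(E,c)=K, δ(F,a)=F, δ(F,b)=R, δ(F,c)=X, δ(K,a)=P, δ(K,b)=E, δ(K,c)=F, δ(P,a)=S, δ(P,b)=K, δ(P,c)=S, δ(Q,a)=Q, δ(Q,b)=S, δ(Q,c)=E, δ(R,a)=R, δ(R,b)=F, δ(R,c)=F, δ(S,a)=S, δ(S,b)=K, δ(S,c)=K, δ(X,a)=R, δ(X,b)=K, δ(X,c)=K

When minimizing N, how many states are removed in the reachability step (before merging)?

2

Starting at S and following transitions, the reachable set is {E, F, K, P, R, S, X}. That leaves B, Q unreachable — 2 in total.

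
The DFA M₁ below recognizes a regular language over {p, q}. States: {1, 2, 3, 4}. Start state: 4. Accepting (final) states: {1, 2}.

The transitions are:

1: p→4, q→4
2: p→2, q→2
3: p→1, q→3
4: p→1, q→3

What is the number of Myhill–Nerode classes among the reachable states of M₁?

2

States {2} cannot be reached from the start state, so discard them.
Start with accepting vs non-accepting: {1} | {3,4}.
No further refinement is possible. Final partition (2 blocks): {1} | {3,4}.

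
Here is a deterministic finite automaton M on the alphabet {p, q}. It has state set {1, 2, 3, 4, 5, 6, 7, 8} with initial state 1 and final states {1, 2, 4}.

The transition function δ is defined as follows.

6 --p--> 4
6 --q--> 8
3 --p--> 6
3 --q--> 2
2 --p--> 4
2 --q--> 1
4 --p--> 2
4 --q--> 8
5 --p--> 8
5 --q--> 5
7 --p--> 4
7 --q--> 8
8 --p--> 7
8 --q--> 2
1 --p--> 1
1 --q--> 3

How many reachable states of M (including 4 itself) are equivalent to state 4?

1

Reachable states from the start: {1,2,3,4,6,7,8}. Unreachable: {5} — drop them.
Start with accepting vs non-accepting: {1,2,4} | {3,6,7,8}.
Split {1,2,4} by δ(·,q) → {1,4} and {2}.
On input p, block {1,4} splits into {1} and {4}.
Split {3,6,7,8} by δ(·,p) → {3,8} and {6,7}.
No further refinement is possible. Final partition (5 blocks): {1} | {3,8} | {2} | {4} | {6,7}.
The equivalence class containing 4 is {4}, of size 1.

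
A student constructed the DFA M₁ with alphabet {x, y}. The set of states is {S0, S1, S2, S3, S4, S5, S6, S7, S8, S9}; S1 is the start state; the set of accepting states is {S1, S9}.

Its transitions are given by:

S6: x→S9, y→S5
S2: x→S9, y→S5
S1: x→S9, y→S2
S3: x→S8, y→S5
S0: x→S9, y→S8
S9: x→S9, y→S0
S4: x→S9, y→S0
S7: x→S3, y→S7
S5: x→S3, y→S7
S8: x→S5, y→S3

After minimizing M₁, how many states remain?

First remove the unreachable states {S4,S6}; 8 states remain.
P0 = {S1,S9} | {S0,S2,S3,S5,S7,S8}.
On input x, block {S0,S2,S3,S5,S7,S8} splits into {S3,S5,S7,S8} and {S0,S2}.
Stable partition: {S1,S9} | {S3,S5,S7,S8} | {S0,S2} — 3 equivalence classes.

3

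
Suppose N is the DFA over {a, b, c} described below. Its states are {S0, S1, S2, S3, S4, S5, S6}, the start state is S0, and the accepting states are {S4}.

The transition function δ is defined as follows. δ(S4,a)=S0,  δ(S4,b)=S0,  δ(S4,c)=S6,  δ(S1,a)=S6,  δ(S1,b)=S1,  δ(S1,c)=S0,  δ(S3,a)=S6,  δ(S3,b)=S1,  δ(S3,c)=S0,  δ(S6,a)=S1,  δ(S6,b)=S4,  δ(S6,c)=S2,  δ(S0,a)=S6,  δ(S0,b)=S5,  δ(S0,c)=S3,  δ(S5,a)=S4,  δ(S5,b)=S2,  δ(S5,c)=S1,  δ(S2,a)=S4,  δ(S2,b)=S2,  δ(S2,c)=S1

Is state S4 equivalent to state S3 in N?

Start with accepting vs non-accepting: {S4} | {S0,S1,S2,S3,S5,S6}.
Refine {S0,S1,S2,S3,S5,S6} on symbol a: members go to different blocks, giving {S0,S1,S3,S6} and {S2,S5}.
Split {S0,S1,S3,S6} by δ(·,b) → {S1,S3} and {S0} and {S6}.
Stable partition: {S4} | {S1,S3} | {S2,S5} | {S0} | {S6} — 5 equivalence classes.
S4 and S3 end up in different blocks, so they are distinguishable. For instance, the string 'ε' is accepted from only S4.

No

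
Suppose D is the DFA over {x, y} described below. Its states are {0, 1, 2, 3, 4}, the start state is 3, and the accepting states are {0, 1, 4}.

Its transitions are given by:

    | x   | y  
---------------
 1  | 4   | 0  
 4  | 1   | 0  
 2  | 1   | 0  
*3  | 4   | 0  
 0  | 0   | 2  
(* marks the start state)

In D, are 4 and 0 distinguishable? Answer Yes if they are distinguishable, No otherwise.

Yes

Every state is reachable, so we keep all 5.
P0 = {0,1,4} | {2,3}.
On input y, block {0,1,4} splits into {1,4} and {0}.
No further refinement is possible. Final partition (3 blocks): {1,4} | {2,3} | {0}.
4 and 0 end up in different blocks, so they are distinguishable. For instance, the string 'y' is accepted from only 4.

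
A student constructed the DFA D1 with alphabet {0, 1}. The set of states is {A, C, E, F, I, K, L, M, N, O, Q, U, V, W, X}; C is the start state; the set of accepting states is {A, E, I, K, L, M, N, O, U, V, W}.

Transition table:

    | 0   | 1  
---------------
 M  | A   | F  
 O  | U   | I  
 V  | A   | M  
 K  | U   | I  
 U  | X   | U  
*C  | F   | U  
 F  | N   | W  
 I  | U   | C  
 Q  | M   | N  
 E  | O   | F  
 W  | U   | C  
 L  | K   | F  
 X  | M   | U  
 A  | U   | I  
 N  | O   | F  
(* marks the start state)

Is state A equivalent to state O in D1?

Yes

First remove the unreachable states {E,K,L,Q,V}; 10 states remain.
Start with accepting vs non-accepting: {A,I,M,N,O,U,W} | {C,F,X}.
Refine {A,I,M,N,O,U,W} on symbol 0: members go to different blocks, giving {A,I,M,N,O,W} and {U}.
On input 0, block {A,I,M,N,O,W} splits into {A,I,O,W} and {M,N}.
Refine {A,I,O,W} on symbol 1: members go to different blocks, giving {A,O} and {I,W}.
On input 0, block {C,F,X} splits into {F,X} and {C}.
Refine {F,X} on symbol 1: members go to different blocks, giving {F} and {X}.
The partition is now stable with 7 blocks: {A,O} | {F} | {U} | {M,N} | {I,W} | {C} | {X}.
A and O lie in the same block of the stable partition, so they are equivalent — no string distinguishes them.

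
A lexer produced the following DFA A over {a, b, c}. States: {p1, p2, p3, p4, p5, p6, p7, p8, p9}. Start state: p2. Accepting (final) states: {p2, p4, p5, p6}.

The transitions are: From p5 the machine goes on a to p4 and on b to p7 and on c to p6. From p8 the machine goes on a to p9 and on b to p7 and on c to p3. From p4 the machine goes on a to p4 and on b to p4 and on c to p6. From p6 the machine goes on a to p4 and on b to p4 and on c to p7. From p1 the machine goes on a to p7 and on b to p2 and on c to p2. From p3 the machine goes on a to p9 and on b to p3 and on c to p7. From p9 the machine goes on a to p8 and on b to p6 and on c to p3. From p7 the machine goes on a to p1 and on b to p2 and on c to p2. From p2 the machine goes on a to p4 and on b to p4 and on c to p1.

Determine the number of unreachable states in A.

Starting at p2 and following transitions, the reachable set is {p1, p2, p4, p6, p7}. That leaves p3, p5, p8, p9 unreachable — 4 in total.

4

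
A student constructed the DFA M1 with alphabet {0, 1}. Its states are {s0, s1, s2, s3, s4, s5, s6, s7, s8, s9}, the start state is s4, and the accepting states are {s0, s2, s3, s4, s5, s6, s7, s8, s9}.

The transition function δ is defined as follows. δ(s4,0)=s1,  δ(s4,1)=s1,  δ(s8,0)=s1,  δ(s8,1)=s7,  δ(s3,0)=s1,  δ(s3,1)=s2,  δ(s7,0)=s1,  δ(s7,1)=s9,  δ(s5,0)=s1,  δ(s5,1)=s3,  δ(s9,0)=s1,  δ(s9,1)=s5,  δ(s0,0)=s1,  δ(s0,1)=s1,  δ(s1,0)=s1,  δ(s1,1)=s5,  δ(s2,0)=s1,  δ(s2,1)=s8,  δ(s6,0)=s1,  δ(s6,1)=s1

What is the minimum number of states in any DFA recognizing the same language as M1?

3

Reachable states from the start: {s1,s2,s3,s4,s5,s7,s8,s9}. Unreachable: {s0,s6} — drop them.
Start with accepting vs non-accepting: {s2,s3,s4,s5,s7,s8,s9} | {s1}.
Refine {s2,s3,s4,s5,s7,s8,s9} on symbol 1: members go to different blocks, giving {s2,s3,s5,s7,s8,s9} and {s4}.
No further refinement is possible. Final partition (3 blocks): {s2,s3,s5,s7,s8,s9} | {s1} | {s4}.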